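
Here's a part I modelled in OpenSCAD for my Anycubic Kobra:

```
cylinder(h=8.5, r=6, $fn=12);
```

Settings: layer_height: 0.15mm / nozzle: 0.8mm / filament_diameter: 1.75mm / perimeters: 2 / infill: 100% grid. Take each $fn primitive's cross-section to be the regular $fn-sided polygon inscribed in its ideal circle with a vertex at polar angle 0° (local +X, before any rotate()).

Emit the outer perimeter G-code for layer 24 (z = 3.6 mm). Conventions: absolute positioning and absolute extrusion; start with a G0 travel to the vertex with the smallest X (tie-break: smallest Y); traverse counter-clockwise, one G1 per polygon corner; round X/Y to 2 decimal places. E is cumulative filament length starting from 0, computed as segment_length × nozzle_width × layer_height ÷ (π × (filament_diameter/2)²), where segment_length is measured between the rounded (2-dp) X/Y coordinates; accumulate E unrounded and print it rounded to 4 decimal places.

G0 X-6.00 Y0.00 Z3.60
G1 X-5.20 Y-3.00 E0.1549
G1 X-3.00 Y-5.20 E0.3101
G1 X0.00 Y-6.00 E0.4650
G1 X3.00 Y-5.20 E0.6199
G1 X5.20 Y-3.00 E0.7751
G1 X6.00 Y0.00 E0.9300
G1 X5.20 Y3.00 E1.0849
G1 X3.00 Y5.20 E1.2402
G1 X0.00 Y6.00 E1.3951
G1 X-3.00 Y5.20 E1.5500
G1 X-5.20 Y3.00 E1.7052
G1 X-6.00 Y0.00 E1.8601

At z = 3.6 mm: the r=6 cylinder gives a regular 12-gon of circumradius 6 (constant along its height). The outline is a single polygon with 12 vertices. Extrusion per mm of travel: 0.8 × 0.15 / (π × 0.875²) = 0.049890. Accumulating E over each segment gives final E = 1.8601.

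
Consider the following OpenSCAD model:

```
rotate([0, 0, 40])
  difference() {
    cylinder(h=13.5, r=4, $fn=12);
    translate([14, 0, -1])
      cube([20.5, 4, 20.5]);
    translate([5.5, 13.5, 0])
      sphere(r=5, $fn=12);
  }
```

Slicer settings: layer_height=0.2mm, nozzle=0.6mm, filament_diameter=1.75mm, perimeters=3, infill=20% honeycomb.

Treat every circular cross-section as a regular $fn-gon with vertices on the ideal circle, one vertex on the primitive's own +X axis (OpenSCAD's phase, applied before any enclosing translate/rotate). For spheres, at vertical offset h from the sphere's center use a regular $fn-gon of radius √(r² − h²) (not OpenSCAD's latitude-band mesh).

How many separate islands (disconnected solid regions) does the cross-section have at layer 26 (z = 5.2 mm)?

1

At z = 5.2 mm: the cylinder: section is a regular 12-gon, circumradius r=4; the cube at (14, 0) (footprint 20.5×4) is included at this height; the sphere at (5.5, 13.5) is not intersected at this z (|z−center|=5.200 > r=5); After the difference (first − rest): starting from the r=4 cylinder, the 20.5×4 cube at (14, 0) misses the remaining region (no effect) — 1 connected region; (rotated 40° about Z; rotation is an isometry so areas/perimeters/island counts are preserved). Overall, the cross-section is a single solid region. Island count = 1.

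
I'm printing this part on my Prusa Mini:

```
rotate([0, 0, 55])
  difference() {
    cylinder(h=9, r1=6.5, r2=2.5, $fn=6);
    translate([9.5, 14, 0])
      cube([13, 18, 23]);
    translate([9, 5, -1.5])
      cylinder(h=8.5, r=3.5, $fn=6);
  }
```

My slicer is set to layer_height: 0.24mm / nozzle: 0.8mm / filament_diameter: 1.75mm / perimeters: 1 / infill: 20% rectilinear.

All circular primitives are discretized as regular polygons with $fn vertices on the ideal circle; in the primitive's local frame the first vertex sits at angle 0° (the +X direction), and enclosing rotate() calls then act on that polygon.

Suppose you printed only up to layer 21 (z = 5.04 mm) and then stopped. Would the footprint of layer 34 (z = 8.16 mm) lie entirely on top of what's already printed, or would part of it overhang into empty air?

entirely on top

Compare the two slices. At z = 5.04: the cone: at t=0.560 of its height the radius interpolates to r₁+(r₂−r₁)t = 4.260, giving a regular 6-gon of that circumradius (area = (6/2)·4.260²·sin(360°/6) = 47.15 mm²); the cube at (9.5, 14) (footprint 13×18) is included at this height (area 234.00 mm²); the cylinder at (9, 5): section is a regular 6-gon, circumradius r=3.5 (area = (6/2)·3.500²·sin(360°/6) = 31.83 mm²); After the difference (first − rest): starting from the cone (47.15 mm²), the 13×18 cube at (9.5, 14) misses the remaining region (no effect); the r=3.5 cylinder at (9, 5) misses the remaining region (no effect) — area = 47.15 mm²; (rotated 55° about Z; rotation is an isometry so areas/perimeters/island counts are preserved). At z = 8.16: the cone (r1=6.5→r2=2.5) has section circumradius 2.873 here — a regular 6-gon (area = (6/2)·2.873²·sin(360°/6) = 21.45 mm²); the 13×18 cube at (9.5, 14) contributes its full rectangle (area 234.00 mm²); the cylinder at (9, 5) does not reach this height (z outside [-1.5, 7]); Subtracting the remaining from the first: starting from the cone (21.45 mm²), the 13×18 cube at (9.5, 14) misses the remaining region (no effect) — area = 21.45 mm²; (rotated 55° about Z; rotation is an isometry so areas/perimeters/island counts are preserved). Checking containment: the cross-section at z = 8.16 is a subset of the cross-section at z = 5.04.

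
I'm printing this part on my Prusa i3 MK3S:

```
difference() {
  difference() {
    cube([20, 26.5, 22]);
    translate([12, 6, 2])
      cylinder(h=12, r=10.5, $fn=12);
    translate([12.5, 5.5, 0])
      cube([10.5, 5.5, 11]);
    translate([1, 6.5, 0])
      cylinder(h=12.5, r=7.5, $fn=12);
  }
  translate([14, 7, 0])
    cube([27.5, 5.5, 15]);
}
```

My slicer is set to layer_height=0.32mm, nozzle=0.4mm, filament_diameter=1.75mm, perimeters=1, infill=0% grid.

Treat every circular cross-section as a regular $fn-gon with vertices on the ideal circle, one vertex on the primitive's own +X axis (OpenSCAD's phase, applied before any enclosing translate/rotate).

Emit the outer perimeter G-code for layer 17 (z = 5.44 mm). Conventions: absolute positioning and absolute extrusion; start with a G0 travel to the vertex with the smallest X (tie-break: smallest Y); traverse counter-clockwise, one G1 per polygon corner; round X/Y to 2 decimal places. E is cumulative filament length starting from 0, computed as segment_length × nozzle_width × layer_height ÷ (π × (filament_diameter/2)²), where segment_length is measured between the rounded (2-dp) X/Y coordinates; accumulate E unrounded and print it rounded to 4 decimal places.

G0 X0.00 Y13.73 Z5.44
G1 X1.00 Y14.00 E0.0551
G1 X4.67 Y13.02 E0.2573
G1 X6.75 Y15.09 E0.4134
G1 X12.00 Y16.50 E0.7027
G1 X17.25 Y15.09 E0.9920
G1 X19.84 Y12.50 E1.1869
G1 X20.00 Y12.50 E1.1954
G1 X20.00 Y26.50 E1.9405
G1 X0.00 Y26.50 E3.0048
G1 X0.00 Y13.73 E3.6844

At z = 5.44 mm: the cube is present — its section is the full 20×26.5 rectangle; the cylinder at (12, 6): section is a regular 12-gon, circumradius r=10.5; the cube at (12.5, 5.5) is present — its section is the full 10.5×5.5 rectangle; the r=7.5 cylinder at (1, 6.5) gives a regular 12-gon of circumradius 7.5 (constant along its height); After the difference (first − rest): starting from the 20×26.5 cube, the r=10.5 cylinder at (12, 6) partially overlaps it — only the 261.32 mm² overlap (of its 330.75 mm²) is removed, clipping the outline; the 10.5×5.5 cube at (12.5, 5.5) misses the remaining region (no effect); the r=7.5 cylinder at (1, 6.5) partially overlaps it — only the 34.95 mm² overlap (of its 168.75 mm²) is removed, clipping the outline — 1 connected region; the cube at (14, 7) (footprint 27.5×5.5) is included at this height; Taking the first minus the rest: starting from that combined region, the 27.5×5.5 cube at (14, 7) partially overlaps it — only the 0.01 mm² overlap (of its 151.25 mm²) is removed, clipping the outline — 1 connected region. The outline is a single polygon with 10 vertices. Extrusion per mm of travel: 0.4 × 0.32 / (π × 0.875²) = 0.053216. Accumulating E over each segment gives final E = 3.6844.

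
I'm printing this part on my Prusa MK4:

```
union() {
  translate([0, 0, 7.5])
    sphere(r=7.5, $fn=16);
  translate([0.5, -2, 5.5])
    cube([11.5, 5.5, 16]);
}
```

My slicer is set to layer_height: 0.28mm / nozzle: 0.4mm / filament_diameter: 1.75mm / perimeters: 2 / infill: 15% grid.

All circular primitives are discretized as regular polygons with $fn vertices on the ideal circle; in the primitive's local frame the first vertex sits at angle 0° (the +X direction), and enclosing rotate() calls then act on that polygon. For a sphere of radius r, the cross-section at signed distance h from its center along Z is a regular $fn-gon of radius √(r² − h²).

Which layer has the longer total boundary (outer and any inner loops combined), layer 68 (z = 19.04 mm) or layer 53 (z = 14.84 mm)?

Layer 68 (z = 19.04): the sphere does not reach this height (|z−center|=11.540 > r=7.5); the 11.5×5.5 cube at (0.5, -2) contributes its full rectangle (perimeter 34.00 mm); Merging all regions: only the 11.5×5.5 cube at (0.5, -2) is present, so the union is just that shape — boundary = 34.00 mm. So its perimeter = 34.00 mm. Layer 53 (z = 14.84): the r=7.5 sphere contributes a regular 16-gon of circumradius √(7.5²−7.34²) = 1.541 (perimeter = 2·16·1.541·sin(180°/16) = 9.62 mm); the 11.5×5.5 cube at (0.5, -2) contributes its full rectangle (perimeter 34.00 mm); Merging all regions: the regions partially overlap (shared area 2.14 mm²), so the edge portions inside another operand are dropped and the merged outline is re-measured after clipping — boundary = 36.95 mm. So its perimeter = 36.95 mm. Layer 53 is larger (36.95 vs 34.00 mm).

layer 53 (z = 14.84 mm)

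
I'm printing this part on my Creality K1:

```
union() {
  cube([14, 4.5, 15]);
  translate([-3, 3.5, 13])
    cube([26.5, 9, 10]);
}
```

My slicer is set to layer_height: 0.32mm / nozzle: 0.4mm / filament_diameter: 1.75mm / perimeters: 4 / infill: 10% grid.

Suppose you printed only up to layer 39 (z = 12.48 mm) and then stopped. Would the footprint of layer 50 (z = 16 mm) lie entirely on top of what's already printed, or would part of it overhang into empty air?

part overhangs

Compare the two slices. At z = 12.48: the cube is present — its section is the full 14×4.5 rectangle (area 63.00 mm²); the cube at (-3, 3.5) is not intersected at this z (z outside [13, 23]); Merging all regions: only the 14×4.5 cube is present, so the union is just that shape — area = 63.00 mm². At z = 16: the cube is absent (z outside [0, 15]); the cube at (-3, 3.5) is present — its section is the full 26.5×9 rectangle (area 238.50 mm²); Taking the union: only the 26.5×9 cube at (-3, 3.5) is present, so the union is just that shape — area = 238.50 mm². Checking containment: at z = 16 the cross-section extends beyond the z = 12.48 cross-section by about 224.50 mm².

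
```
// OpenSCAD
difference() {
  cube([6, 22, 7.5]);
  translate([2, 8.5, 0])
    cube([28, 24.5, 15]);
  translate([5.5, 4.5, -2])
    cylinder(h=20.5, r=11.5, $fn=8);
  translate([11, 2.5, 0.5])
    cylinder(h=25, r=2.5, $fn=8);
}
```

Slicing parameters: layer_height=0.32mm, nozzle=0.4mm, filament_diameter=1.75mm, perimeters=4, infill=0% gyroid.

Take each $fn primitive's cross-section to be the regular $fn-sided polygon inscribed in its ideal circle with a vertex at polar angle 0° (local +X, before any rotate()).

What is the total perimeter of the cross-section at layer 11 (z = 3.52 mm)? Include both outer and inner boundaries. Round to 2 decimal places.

19.89 mm

At z = 3.52 mm: the cube is present — its section is the full 6×22 rectangle (perimeter 56.00 mm); the cube at (2, 8.5) (footprint 28×24.5) is included at this height (perimeter 105.00 mm); the r=11.5 cylinder at (5.5, 4.5) contributes a regular 8-gon of circumradius 11.5 (perimeter = 2·8·11.500·sin(180°/8) = 70.41 mm); the r=2.5 cylinder at (11, 2.5) gives a regular 8-gon of circumradius 2.5 (constant along its height) (perimeter = 2·8·2.500·sin(180°/8) = 15.31 mm); Taking the first minus the rest: starting from the 6×22 cube, the 28×24.5 cube at (2, 8.5) partially overlaps it — only the 54.00 mm² overlap (of its 686.00 mm²) is removed, clipping the outline; the r=11.5 cylinder at (5.5, 4.5) partially overlaps it — only the 62.27 mm² overlap (of its 374.06 mm²) is removed, clipping the outline; the r=2.5 cylinder at (11, 2.5) misses the remaining region (no effect) — boundary = 19.89 mm. Overall, the cross-section is a single solid region. Total boundary length (outer) = 19.89 mm.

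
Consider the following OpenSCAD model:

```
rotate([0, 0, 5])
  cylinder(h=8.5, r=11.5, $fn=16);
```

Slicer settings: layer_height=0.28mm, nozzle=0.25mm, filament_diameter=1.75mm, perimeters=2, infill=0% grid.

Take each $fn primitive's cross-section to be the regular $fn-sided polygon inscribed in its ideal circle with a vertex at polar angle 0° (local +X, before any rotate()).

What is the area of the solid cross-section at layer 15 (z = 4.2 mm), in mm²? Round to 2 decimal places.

At z = 4.2 mm: the r=11.5 cylinder gives a regular 16-gon of circumradius 11.5 (constant along its height) (area = (16/2)·11.500²·sin(360°/16) = 404.88 mm²); (whole slice rotated 5° about Z — lengths, areas and connectivity unchanged). Overall, the cross-section is a single solid region. Net area = 404.88 mm².

404.88 mm²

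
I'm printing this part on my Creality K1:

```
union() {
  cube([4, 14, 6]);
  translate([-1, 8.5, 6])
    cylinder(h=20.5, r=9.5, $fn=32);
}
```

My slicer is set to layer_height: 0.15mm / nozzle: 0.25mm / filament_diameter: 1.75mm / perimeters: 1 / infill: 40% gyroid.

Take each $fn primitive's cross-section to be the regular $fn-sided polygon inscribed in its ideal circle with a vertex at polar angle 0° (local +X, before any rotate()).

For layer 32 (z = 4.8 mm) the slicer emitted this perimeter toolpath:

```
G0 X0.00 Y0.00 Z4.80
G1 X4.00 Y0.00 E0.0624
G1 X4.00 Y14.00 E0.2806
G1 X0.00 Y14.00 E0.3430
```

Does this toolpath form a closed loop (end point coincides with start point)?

no

Start point (G0): (0.00, 0.00). End point (last G1): the path does not return to the start — open.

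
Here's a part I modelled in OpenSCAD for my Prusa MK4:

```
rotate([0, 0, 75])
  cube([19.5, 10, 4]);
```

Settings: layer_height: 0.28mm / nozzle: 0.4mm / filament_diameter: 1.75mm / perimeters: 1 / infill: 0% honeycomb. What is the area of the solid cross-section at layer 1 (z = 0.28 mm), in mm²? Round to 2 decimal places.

At z = 0.28 mm: the 19.5×10 cube contributes its full rectangle (area 195.00 mm²); (whole slice rotated 75° about Z — lengths, areas and connectivity unchanged). Overall, the cross-section is a single solid region. Net area = 195.00 mm².

195.00 mm²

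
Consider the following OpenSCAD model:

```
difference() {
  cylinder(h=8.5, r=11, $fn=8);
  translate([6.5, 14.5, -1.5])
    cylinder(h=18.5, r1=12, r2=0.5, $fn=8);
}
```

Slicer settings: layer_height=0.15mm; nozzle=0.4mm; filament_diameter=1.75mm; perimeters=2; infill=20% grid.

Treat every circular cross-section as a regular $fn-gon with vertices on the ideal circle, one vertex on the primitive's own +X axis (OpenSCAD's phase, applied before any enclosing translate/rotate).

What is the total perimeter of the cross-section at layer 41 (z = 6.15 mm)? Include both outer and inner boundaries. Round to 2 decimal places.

At z = 6.15 mm: the r=11 cylinder contributes a regular 8-gon of circumradius 11 (perimeter = 2·8·11.000·sin(180°/8) = 67.35 mm); the cone at (6.5, 14.5) (r1=12→r2=0.5) has section circumradius 7.245 here — a regular 8-gon (perimeter = 2·8·7.245·sin(180°/8) = 44.36 mm); Taking the first minus the rest: starting from the r=11 cylinder, the cone at (6.5, 14.5) partially overlaps it — only the 6.34 mm² overlap (of its 148.45 mm²) is removed, clipping the outline — boundary = 68.16 mm. Overall, the cross-section is a single solid region. Total boundary length (outer) = 68.16 mm.

68.16 mm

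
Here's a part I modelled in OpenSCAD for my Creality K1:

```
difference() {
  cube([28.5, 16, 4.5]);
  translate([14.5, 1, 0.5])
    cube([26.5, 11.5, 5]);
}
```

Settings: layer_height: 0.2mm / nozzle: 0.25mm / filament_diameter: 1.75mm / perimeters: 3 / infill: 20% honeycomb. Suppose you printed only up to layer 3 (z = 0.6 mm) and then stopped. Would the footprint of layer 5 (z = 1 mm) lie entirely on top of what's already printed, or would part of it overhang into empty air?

Compare the two slices. At z = 0.6: the 28.5×16 cube contributes its full rectangle (area 456.00 mm²); the 26.5×11.5 cube at (14.5, 1) contributes its full rectangle (area 304.75 mm²); Subtracting the remaining from the first: starting from the 28.5×16 cube (456.00 mm²), the 26.5×11.5 cube at (14.5, 1) partially overlaps it — only the 161.00 mm² overlap (of its 304.75 mm²) is removed, clipping the outline — area = 295.00 mm². At z = 1: the cube is present — its section is the full 28.5×16 rectangle (area 456.00 mm²); the cube at (14.5, 1) is present — its section is the full 26.5×11.5 rectangle (area 304.75 mm²); Subtracting the remaining from the first: starting from the 28.5×16 cube (456.00 mm²), the 26.5×11.5 cube at (14.5, 1) partially overlaps it — only the 161.00 mm² overlap (of its 304.75 mm²) is removed, clipping the outline — area = 295.00 mm². Checking containment: the cross-section at z = 1 is a subset of the cross-section at z = 0.6.

entirely on top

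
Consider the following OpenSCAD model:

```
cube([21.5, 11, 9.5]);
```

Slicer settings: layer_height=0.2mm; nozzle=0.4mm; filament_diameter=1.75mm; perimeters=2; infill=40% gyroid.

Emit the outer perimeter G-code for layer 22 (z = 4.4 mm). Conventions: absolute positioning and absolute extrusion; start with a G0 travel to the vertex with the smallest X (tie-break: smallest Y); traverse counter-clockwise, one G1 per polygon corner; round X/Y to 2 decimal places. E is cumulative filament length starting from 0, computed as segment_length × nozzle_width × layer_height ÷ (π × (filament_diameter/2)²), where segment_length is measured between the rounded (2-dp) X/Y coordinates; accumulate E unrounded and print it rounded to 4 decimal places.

G0 X0.00 Y0.00 Z4.40
G1 X21.50 Y0.00 E0.7151
G1 X21.50 Y11.00 E1.0810
G1 X0.00 Y11.00 E1.7960
G1 X0.00 Y0.00 E2.1619

At z = 4.4 mm: the cube (footprint 21.5×11) is included at this height. The outline is a single polygon with 4 vertices. Extrusion per mm of travel: 0.4 × 0.2 / (π × 0.875²) = 0.033260. Accumulating E over each segment gives final E = 2.1619.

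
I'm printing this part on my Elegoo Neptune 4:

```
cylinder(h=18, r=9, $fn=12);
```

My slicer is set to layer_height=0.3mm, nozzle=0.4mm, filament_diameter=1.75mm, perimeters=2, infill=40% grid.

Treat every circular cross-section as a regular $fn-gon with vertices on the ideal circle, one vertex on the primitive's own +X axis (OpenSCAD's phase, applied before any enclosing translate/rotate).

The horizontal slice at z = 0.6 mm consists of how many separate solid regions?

1

At z = 0.6 mm: the r=9 cylinder contributes a regular 12-gon of circumradius 9. The result has 1 disconnected region.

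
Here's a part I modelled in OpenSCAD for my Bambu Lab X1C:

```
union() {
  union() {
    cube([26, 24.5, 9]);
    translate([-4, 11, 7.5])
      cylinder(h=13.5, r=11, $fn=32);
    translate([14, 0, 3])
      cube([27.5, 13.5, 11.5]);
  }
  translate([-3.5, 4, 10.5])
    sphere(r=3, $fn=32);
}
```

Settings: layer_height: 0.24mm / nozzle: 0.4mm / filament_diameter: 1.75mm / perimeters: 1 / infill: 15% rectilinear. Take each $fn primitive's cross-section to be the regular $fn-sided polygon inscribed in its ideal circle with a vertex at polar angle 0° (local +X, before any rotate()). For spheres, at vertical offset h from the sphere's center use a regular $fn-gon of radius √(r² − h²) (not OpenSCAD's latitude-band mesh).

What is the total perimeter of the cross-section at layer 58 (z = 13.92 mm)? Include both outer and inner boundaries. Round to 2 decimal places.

At z = 13.92 mm: the cube is not intersected at this z (z outside [0, 9]); the cylinder at (-4, 11): section is a regular 32-gon, circumradius r=11 (perimeter = 2·32·11.000·sin(180°/32) = 69.00 mm); the cube at (14, 0) is present — its section is the full 27.5×13.5 rectangle (perimeter 82.00 mm); Merging all regions: the 2 present regions are separate (no shared area or edge), so areas and boundary lengths simply add and each stays a separate island — boundary = 151.00 mm; the sphere at (-3.5, 4) is not intersected at this z (|z−center|=3.420 > r=3); Taking the union: only that combined region is present, so the union is just that shape — boundary = 151.00 mm. Overall, the cross-section has 2 separate islands. Total boundary length (outer) = 151.00 mm.

151.00 mm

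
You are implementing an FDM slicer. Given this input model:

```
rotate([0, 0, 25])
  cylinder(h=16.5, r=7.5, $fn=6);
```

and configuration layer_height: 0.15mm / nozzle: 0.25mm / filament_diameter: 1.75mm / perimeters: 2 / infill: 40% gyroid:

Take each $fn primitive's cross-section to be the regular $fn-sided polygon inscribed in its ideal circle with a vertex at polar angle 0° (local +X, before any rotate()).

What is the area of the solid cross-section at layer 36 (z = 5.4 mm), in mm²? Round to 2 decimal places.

At z = 5.4 mm: the r=7.5 cylinder gives a regular 6-gon of circumradius 7.5 (constant along its height) (area = (6/2)·7.500²·sin(360°/6) = 146.14 mm²); (whole slice rotated 25° about Z — lengths, areas and connectivity unchanged). Overall, the cross-section is a single solid region. Net area = 146.14 mm².

146.14 mm²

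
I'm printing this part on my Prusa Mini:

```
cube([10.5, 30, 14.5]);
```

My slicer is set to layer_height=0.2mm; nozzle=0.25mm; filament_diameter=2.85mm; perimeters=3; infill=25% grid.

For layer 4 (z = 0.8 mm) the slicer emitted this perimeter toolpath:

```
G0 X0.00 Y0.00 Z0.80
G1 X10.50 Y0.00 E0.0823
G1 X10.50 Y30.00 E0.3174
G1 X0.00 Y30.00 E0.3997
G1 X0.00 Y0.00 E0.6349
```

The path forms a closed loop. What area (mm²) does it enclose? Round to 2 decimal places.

Apply the shoelace formula to the sequence of (X, Y) vertices; enclosed area = 315.00 mm².

315.00 mm²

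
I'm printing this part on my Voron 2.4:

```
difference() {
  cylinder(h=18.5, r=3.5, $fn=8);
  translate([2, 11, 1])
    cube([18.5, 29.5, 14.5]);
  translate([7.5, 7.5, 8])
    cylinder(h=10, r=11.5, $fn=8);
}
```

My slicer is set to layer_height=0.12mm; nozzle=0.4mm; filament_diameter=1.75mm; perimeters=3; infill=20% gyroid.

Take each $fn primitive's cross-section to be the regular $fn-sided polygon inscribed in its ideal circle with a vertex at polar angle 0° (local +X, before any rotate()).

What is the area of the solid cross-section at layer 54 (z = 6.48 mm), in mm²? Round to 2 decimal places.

At z = 6.48 mm: the cylinder: section is a regular 8-gon, circumradius r=3.5 (area = (8/2)·3.500²·sin(360°/8) = 34.65 mm²); the cube at (2, 11) (footprint 18.5×29.5) is included at this height (area 545.75 mm²); the cylinder at (7.5, 7.5) is absent (z outside [8, 18]); Taking the first minus the rest: starting from the r=3.5 cylinder (34.65 mm²), the 18.5×29.5 cube at (2, 11) misses the remaining region (no effect) — area = 34.65 mm². Overall, the cross-section is a single solid region. Net area = 34.65 mm².

34.65 mm²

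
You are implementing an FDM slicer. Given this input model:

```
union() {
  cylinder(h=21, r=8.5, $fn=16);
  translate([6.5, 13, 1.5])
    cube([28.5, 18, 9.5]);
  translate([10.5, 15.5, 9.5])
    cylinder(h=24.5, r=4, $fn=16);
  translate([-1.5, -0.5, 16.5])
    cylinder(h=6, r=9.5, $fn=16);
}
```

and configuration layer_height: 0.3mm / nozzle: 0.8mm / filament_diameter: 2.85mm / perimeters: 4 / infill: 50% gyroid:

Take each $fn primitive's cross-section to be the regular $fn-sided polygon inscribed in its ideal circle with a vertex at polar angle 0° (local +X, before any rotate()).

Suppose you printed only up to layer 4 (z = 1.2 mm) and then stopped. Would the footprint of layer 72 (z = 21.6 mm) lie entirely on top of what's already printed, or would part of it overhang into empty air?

part overhangs

Compare the two slices. At z = 1.2: the r=8.5 cylinder contributes a regular 16-gon of circumradius 8.5 (area = (16/2)·8.500²·sin(360°/16) = 221.19 mm²); the cube at (6.5, 13) is not intersected at this z (z outside [1.5, 11]); the cylinder at (10.5, 15.5) is absent (z outside [9.5, 34]); the cylinder at (-1.5, -0.5) is absent (z outside [16.5, 22.5]); Combining (union): only the r=8.5 cylinder is present, so the union is just that shape — area = 221.19 mm². At z = 21.6: the cylinder does not reach this height (z outside [0, 21]); the cube at (6.5, 13) does not reach this height (z outside [1.5, 11]); the r=4 cylinder at (10.5, 15.5) gives a regular 16-gon of circumradius 4 (constant along its height) (area = (16/2)·4.000²·sin(360°/16) = 48.98 mm²); the r=9.5 cylinder at (-1.5, -0.5) contributes a regular 16-gon of circumradius 9.5 (area = (16/2)·9.500²·sin(360°/16) = 276.30 mm²); Combining (union): the 2 present regions are separate (no shared area or edge), so areas and boundary lengths simply add and each stays a separate island — area = 325.28 mm². Checking containment: at z = 21.6 the cross-section extends beyond the z = 1.2 cross-section by about 110.31 mm².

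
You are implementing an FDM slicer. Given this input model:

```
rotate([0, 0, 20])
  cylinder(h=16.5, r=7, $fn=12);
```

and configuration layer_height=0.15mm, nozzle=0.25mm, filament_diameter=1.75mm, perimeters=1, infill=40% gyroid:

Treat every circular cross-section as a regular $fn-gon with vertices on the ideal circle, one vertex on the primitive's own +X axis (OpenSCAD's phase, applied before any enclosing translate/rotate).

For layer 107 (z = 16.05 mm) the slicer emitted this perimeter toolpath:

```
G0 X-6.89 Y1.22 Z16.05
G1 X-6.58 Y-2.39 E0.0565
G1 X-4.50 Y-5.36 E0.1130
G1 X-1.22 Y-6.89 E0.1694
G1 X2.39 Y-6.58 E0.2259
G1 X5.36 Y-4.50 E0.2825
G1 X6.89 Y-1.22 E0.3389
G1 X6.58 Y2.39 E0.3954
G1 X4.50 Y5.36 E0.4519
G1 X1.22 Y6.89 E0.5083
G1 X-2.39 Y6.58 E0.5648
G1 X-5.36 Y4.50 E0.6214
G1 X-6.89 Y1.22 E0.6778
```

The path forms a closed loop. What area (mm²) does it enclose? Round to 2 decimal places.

Apply the shoelace formula to the sequence of (X, Y) vertices; enclosed area = 146.95 mm².

146.95 mm²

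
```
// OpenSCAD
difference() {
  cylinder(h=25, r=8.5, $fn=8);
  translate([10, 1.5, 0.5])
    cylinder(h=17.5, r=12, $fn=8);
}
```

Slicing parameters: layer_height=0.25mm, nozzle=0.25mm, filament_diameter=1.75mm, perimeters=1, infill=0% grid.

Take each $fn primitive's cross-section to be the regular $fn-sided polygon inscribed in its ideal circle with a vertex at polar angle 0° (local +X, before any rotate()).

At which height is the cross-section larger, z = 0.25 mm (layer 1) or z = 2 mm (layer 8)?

Layer 1 (z = 0.25): the r=8.5 cylinder gives a regular 8-gon of circumradius 8.5 (constant along its height) (area = (8/2)·8.500²·sin(360°/8) = 204.35 mm²); the cylinder at (10, 1.5) is absent (z outside [0.5, 18]); Taking the first minus the rest: none of the subtracted shapes is present at this height, so the r=8.5 cylinder is unchanged — area = 204.35 mm². So its area = 204.35 mm². Layer 8 (z = 2): the r=8.5 cylinder gives a regular 8-gon of circumradius 8.5 (constant along its height) (area = (8/2)·8.500²·sin(360°/8) = 204.35 mm²); the cylinder at (10, 1.5): section is a regular 8-gon, circumradius r=12 (area = (8/2)·12.000²·sin(360°/8) = 407.29 mm²); Taking the first minus the rest: starting from the r=8.5 cylinder (204.35 mm²), the r=12 cylinder at (10, 1.5) partially overlaps it — only the 105.94 mm² overlap (of its 407.29 mm²) is removed, clipping the outline — area = 98.42 mm². So its area = 98.42 mm². Layer 1 is larger (204.35 vs 98.42 mm²).

layer 1 (z = 0.25 mm)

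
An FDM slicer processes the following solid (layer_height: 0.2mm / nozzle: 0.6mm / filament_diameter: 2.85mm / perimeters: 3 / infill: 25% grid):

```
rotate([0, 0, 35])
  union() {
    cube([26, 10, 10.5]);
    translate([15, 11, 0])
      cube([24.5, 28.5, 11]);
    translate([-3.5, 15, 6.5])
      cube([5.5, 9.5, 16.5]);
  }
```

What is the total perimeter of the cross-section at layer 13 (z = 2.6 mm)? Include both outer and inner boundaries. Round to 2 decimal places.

178.00 mm

At z = 2.6 mm: the 26×10 cube contributes its full rectangle (perimeter 72.00 mm); the cube at (15, 11) (footprint 24.5×28.5) is included at this height (perimeter 106.00 mm); the cube at (-3.5, 15) does not reach this height (z outside [6.5, 23]); Merging all regions: the 2 present regions are separate (no shared area or edge), so areas and boundary lengths simply add and each stays a separate island — boundary = 178.00 mm; (whole slice rotated 35° about Z — lengths, areas and connectivity unchanged). Overall, the cross-section has 2 separate islands. Total boundary length (outer) = 178.00 mm.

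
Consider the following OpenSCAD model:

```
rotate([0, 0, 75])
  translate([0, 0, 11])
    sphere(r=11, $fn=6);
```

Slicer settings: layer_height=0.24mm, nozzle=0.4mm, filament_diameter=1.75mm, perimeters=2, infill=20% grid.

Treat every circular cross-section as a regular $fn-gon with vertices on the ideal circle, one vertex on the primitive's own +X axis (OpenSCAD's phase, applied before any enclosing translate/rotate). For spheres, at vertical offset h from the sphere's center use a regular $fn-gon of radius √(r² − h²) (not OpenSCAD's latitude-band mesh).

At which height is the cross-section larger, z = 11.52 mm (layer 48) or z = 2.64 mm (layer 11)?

layer 48 (z = 11.52 mm)

Layer 48 (z = 11.52): the sphere: section is a regular 6-gon, circumradius = √(r²−h²) = √(11²−0.52²) = 10.988 (area = (6/2)·10.988²·sin(360°/6) = 313.66 mm²); (whole slice rotated 75° about Z — lengths, areas and connectivity unchanged). So its area = 313.66 mm². Layer 11 (z = 2.64): the sphere: section is a regular 6-gon, circumradius = √(r²−h²) = √(11²−8.36²) = 7.149 (area = (6/2)·7.149²·sin(360°/6) = 132.79 mm²); (whole slice rotated 75° about Z — lengths, areas and connectivity unchanged). So its area = 132.79 mm². Layer 48 is larger (313.66 vs 132.79 mm²).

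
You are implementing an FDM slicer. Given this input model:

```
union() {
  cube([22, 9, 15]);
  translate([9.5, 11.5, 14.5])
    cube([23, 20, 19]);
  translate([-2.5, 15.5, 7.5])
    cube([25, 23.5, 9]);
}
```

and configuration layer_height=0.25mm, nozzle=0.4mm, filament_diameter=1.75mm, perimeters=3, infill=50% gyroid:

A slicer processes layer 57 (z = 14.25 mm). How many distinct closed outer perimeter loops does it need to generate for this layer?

At z = 14.25 mm: the cube (footprint 22×9) is included at this height; the cube at (9.5, 11.5) does not reach this height (z outside [14.5, 33.5]); the cube at (-2.5, 15.5) is present — its section is the full 25×23.5 rectangle; Combining (union): the 2 present regions are separate (no shared area or edge), so areas and boundary lengths simply add and each stays a separate island — 2 connected regions. The result has 2 disconnected regions.

2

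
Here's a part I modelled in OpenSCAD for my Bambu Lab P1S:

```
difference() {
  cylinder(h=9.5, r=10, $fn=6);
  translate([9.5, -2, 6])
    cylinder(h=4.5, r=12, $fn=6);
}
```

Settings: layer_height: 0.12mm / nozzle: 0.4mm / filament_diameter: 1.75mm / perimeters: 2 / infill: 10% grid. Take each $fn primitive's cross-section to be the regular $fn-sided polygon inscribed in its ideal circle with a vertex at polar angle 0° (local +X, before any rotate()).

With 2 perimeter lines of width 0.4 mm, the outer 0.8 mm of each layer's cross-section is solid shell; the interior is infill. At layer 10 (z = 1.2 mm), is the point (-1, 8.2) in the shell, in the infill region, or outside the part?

At z = 1.2 mm: the r=10 cylinder contributes a regular 6-gon of circumradius 10; the cylinder at (9.5, -2) does not reach this height (z outside [6, 10.5]); Subtracting the remaining from the first: none of the subtracted shapes is present at this height, so the r=10 cylinder is unchanged — 1 connected region. Overall, the cross-section is a single solid region. The nearest boundary edge runs (5.00, 8.66)→(-5.00, 8.66); distance from the point to it = 0.46 mm. The point is inside the cross-section, 0.46 mm from the nearest boundary — within the 0.8 mm shell band (2 × 0.4).

shell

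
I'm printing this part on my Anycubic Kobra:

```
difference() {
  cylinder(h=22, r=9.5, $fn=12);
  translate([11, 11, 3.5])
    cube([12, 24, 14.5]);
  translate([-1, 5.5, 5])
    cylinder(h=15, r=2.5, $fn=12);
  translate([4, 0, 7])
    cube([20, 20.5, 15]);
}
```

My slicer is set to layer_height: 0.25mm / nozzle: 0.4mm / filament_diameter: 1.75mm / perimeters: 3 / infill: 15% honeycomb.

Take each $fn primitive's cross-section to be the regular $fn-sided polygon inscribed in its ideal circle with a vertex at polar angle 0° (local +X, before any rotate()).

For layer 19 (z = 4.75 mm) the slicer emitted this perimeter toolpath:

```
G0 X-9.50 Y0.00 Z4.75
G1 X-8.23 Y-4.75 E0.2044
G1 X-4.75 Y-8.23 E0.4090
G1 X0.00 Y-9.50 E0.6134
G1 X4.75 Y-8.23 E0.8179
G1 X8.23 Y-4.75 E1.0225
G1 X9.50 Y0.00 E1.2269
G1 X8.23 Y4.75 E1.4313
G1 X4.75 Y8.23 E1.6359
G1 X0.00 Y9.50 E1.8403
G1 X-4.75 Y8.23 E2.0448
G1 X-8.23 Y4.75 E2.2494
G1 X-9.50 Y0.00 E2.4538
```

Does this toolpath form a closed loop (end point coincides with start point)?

Start point (G0): (-9.50, 0.00). End point (last G1): the path returns to the start — closed.

yes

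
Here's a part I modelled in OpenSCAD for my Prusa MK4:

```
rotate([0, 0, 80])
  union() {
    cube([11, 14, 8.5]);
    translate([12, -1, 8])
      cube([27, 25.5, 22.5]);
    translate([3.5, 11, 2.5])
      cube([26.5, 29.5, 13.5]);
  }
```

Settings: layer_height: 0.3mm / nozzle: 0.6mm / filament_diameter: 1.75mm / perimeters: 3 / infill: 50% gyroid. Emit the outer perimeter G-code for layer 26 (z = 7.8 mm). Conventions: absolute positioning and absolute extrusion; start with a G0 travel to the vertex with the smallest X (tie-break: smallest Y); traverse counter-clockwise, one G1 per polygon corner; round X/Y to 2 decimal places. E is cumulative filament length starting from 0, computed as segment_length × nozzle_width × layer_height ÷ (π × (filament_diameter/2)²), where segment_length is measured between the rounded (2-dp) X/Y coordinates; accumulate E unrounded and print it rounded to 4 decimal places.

G0 X-39.28 Y10.48 Z7.80
G1 X-13.18 Y5.88 E1.9833
G1 X-13.79 Y2.43 E2.2455
G1 X0.00 Y0.00 E3.2934
G1 X1.91 Y10.83 E4.1163
G1 X-8.92 Y12.74 E4.9393
G1 X-5.62 Y31.45 E6.3611
G1 X-34.68 Y36.58 E8.5694
G1 X-39.28 Y10.48 E10.5527

At z = 7.8 mm: the cube (footprint 11×14) is included at this height; the cube at (12, -1) is not intersected at this z (z outside [8, 30.5]); the cube at (3.5, 11) is present — its section is the full 26.5×29.5 rectangle; Merging all regions: the regions partially overlap (shared area 22.50 mm²), so overlapping operands fuse into one piece — 1 connected region; (whole slice rotated 80° about Z — lengths, areas and connectivity unchanged). The outline is a single polygon with 8 vertices. Extrusion per mm of travel: 0.6 × 0.3 / (π × 0.875²) = 0.074835. Accumulating E over each segment gives final E = 10.5527.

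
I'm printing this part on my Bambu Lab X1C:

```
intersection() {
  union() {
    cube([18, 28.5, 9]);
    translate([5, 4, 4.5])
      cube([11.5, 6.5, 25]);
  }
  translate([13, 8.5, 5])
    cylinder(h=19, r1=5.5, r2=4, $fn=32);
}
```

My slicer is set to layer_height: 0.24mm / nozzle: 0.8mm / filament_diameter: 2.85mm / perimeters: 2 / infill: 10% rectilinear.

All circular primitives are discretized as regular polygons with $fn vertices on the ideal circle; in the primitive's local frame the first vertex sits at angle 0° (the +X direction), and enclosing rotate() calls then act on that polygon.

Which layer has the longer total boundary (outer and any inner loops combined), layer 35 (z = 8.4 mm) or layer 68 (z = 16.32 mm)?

layer 35 (z = 8.4 mm)

Layer 35 (z = 8.4): the cube (footprint 18×28.5) is included at this height (perimeter 93.00 mm); the 11.5×6.5 cube at (5, 4) contributes its full rectangle (perimeter 36.00 mm); Merging all regions: the 11.5×6.5 cube at (5, 4) lies entirely inside the 18×28.5 cube, so the union is just the 18×28.5 cube — boundary = 93.00 mm; the cone at (13, 8.5): at t=0.179 of its height the radius interpolates to r₁+(r₂−r₁)t = 5.232, giving a regular 32-gon of that circumradius (perimeter = 2·32·5.232·sin(180°/32) = 32.82 mm); After intersecting: the cone at (13, 8.5) partially overlaps the result so far; clipping to the common part keeps 85.01 mm² — boundary = 32.77 mm. So its perimeter = 32.77 mm. Layer 68 (z = 16.32): the cube does not reach this height (z outside [0, 9]); the cube at (5, 4) is present — its section is the full 11.5×6.5 rectangle (perimeter 36.00 mm); Combining (union): only the 11.5×6.5 cube at (5, 4) is present, so the union is just that shape — boundary = 36.00 mm; the cone at (13, 8.5) (r1=5.5→r2=4) has section circumradius 4.606 here — a regular 32-gon (perimeter = 2·32·4.606·sin(180°/32) = 28.90 mm); After intersecting: the cone at (13, 8.5) partially overlaps the result so far; clipping to the common part keeps 46.67 mm² — boundary = 25.87 mm. So its perimeter = 25.87 mm. Layer 35 is larger (32.77 vs 25.87 mm).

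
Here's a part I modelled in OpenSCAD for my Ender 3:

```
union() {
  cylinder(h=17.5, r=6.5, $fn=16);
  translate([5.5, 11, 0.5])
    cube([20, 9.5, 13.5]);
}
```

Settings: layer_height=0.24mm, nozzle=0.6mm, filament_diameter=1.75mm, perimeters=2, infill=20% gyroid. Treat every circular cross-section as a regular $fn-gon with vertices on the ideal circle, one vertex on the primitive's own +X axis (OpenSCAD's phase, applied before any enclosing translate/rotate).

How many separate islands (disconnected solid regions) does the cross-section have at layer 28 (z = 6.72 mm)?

2

At z = 6.72 mm: the r=6.5 cylinder contributes a regular 16-gon of circumradius 6.5; the 20×9.5 cube at (5.5, 11) contributes its full rectangle; Merging all regions: the 2 present regions are separate (no shared area or edge), so areas and boundary lengths simply add and each stays a separate island — 2 connected regions. Overall, the cross-section has 2 separate islands. Island count = 2.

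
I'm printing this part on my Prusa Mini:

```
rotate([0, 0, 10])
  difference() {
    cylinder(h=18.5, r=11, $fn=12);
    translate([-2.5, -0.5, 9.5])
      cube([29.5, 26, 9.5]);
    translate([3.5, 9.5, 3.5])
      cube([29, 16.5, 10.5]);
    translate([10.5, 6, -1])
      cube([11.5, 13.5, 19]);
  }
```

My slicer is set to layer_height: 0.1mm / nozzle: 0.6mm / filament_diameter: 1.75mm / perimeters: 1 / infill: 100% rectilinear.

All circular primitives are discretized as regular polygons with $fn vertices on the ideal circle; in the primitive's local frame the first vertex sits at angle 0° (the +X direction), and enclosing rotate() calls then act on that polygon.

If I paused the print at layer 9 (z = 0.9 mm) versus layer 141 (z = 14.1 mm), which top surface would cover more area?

layer 9 (z = 0.9 mm)

Layer 9 (z = 0.9): the cylinder: section is a regular 12-gon, circumradius r=11 (area = (12/2)·11.000²·sin(360°/12) = 363.00 mm²); the cube at (-2.5, -0.5) is absent (z outside [9.5, 19]); the cube at (3.5, 9.5) is not intersected at this z (z outside [3.5, 14]); the 11.5×13.5 cube at (10.5, 6) contributes its full rectangle (area 155.25 mm²); Taking the first minus the rest: starting from the r=11 cylinder (363.00 mm²), the 11.5×13.5 cube at (10.5, 6) misses the remaining region (no effect) — area = 363.00 mm²; (whole slice rotated 10° about Z — lengths, areas and connectivity unchanged). So its area = 363.00 mm². Layer 141 (z = 14.1): the r=11 cylinder gives a regular 12-gon of circumradius 11 (constant along its height) (area = (12/2)·11.000²·sin(360°/12) = 363.00 mm²); the cube at (-2.5, -0.5) (footprint 29.5×26) is included at this height (area 767.00 mm²); the cube at (3.5, 9.5) does not reach this height (z outside [3.5, 14]); the 11.5×13.5 cube at (10.5, 6) contributes its full rectangle (area 155.25 mm²); Taking the first minus the rest: starting from the r=11 cylinder (363.00 mm²), the 29.5×26 cube at (-2.5, -0.5) partially overlaps it — only the 124.13 mm² overlap (of its 767.00 mm²) is removed, clipping the outline; the 11.5×13.5 cube at (10.5, 6) misses the remaining region (no effect) — area = 238.87 mm²; (whole slice rotated 10° about Z — lengths, areas and connectivity unchanged). So its area = 238.87 mm². Layer 9 is larger (363.00 vs 238.87 mm²).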